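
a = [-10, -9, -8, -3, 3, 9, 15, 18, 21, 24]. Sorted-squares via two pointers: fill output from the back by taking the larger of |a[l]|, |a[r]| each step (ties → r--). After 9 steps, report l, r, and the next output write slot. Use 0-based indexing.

[0,9] |-10|<=|24| out[9]=576 → r--
[0,8] |-10|<=|21| out[8]=441 → r--
[0,7] |-10|<=|18| out[7]=324 → r--
[0,6] |-10|<=|15| out[6]=225 → r--
[0,5] |-10|>|9| out[5]=100 → l++
[1,5] |-9|<=|9| out[4]=81 → r--
[1,4] |-9|>|3| out[3]=81 → l++
[2,4] |-8|>|3| out[2]=64 → l++
[3,4] |-3|<=|3| out[1]=9 → r--

l=3, r=3, next write slot=0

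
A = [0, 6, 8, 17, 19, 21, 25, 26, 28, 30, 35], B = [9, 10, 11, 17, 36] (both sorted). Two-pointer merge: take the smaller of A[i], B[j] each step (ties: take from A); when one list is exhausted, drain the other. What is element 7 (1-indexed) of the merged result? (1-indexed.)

i=1 j=1: A[i]=0<=B[j]=9 take 0, i++
i=2 j=1: A[i]=6<=B[j]=9 take 6, i++
i=3 j=1: A[i]=8<=B[j]=9 take 8, i++
i=4 j=1: A[i]=17>B[j]=9 take 9, j++
i=4 j=2: A[i]=17>B[j]=10 take 10, j++
i=4 j=3: A[i]=17>B[j]=11 take 11, j++
i=4 j=4: A[i]=17<=B[j]=17 take 17, i++
i=5 j=4: A[i]=19>B[j]=17 take 17, j++
i=5 j=5: A[i]=19<=B[j]=36 take 19, i++
i=6 j=5: A[i]=21<=B[j]=36 take 21, i++
i=7 j=5: A[i]=25<=B[j]=36 take 25, i++
i=8 j=5: A[i]=26<=B[j]=36 take 26, i++
i=9 j=5: A[i]=28<=B[j]=36 take 28, i++
i=10 j=5: A[i]=30<=B[j]=36 take 30, i++
i=11 j=5: A[i]=35<=B[j]=36 take 35, i++
i=12 j=5: A done, take B[j]=36, j++

merged[7] = 17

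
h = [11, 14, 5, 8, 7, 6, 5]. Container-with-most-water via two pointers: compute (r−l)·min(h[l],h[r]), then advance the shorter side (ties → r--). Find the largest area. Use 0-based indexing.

l=0 r=6: min(11,5)*6=30 best=30 *, r--
l=0 r=5: min(11,6)*5=30 best=30, r--
l=0 r=4: min(11,7)*4=28 best=30, r--
l=0 r=3: min(11,8)*3=24 best=30, r--
l=0 r=2: min(11,5)*2=10 best=30, r--
l=0 r=1: min(11,14)*1=11 best=30, l++

max area = 30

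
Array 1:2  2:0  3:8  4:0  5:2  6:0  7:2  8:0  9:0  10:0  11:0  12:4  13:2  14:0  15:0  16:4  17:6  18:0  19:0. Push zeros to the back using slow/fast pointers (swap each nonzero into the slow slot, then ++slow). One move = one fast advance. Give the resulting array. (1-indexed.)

slow=1 fast=1: a[fast]=2≠0 swap→a[1]=2, slow++,fast++
slow=2 fast=2: a[fast]=0, fast++
slow=2 fast=3: a[fast]=8≠0 swap→a[2]=8, slow++,fast++
slow=3 fast=4: a[fast]=0, fast++
slow=3 fast=5: a[fast]=2≠0 swap→a[3]=2, slow++,fast++
slow=4 fast=6: a[fast]=0, fast++
slow=4 fast=7: a[fast]=2≠0 swap→a[4]=2, slow++,fast++
slow=5 fast=8: a[fast]=0, fast++
slow=5 fast=9: a[fast]=0, fast++
slow=5 fast=10: a[fast]=0, fast++
slow=5 fast=11: a[fast]=0, fast++
slow=5 fast=12: a[fast]=4≠0 swap→a[5]=4, slow++,fast++
slow=6 fast=13: a[fast]=2≠0 swap→a[6]=2, slow++,fast++
slow=7 fast=14: a[fast]=0, fast++
slow=7 fast=15: a[fast]=0, fast++
slow=7 fast=16: a[fast]=4≠0 swap→a[7]=4, slow++,fast++
slow=8 fast=17: a[fast]=6≠0 swap→a[8]=6, slow++,fast++
slow=9 fast=18: a[fast]=0, fast++
slow=9 fast=19: a[fast]=0, fast++

[2, 8, 2, 2, 4, 2, 4, 6, 0, 0, 0, 0, 0, 0, 0, 0, 0, 0, 0]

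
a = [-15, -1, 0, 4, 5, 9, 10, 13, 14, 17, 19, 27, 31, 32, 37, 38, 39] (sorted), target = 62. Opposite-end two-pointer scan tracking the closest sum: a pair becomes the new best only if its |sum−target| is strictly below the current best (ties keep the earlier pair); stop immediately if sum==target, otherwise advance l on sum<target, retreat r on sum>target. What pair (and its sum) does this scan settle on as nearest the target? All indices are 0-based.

l=0 r=16: -15+39=24 d=38 *, l++
l=1 r=16: -1+39=38 d=24 *, l++
l=2 r=16: 0+39=39 d=23 *, l++
l=3 r=16: 4+39=43 d=19 *, l++
l=4 r=16: 5+39=44 d=18 *, l++
l=5 r=16: 9+39=48 d=14 *, l++
l=6 r=16: 10+39=49 d=13 *, l++
l=7 r=16: 13+39=52 d=10 *, l++
l=8 r=16: 14+39=53 d=9 *, l++
l=9 r=16: 17+39=56 d=6 *, l++
l=10 r=16: 19+39=58 d=4 *, l++
l=11 r=16: 27+39=66 d=4, r--
l=11 r=15: 27+38=65 d=3 *, r--
l=11 r=14: 27+37=64 d=2 *, r--
l=11 r=13: 27+32=59 d=3, l++
l=12 r=13: 31+32=63 d=1 *, r--

pair (31, 32) with sum 63 (|Δ|=1)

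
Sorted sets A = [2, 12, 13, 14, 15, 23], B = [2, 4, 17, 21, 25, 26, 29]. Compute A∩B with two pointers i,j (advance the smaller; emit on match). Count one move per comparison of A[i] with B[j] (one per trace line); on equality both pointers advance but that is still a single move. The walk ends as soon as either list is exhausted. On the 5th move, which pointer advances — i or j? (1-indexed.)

i

i=1 j=1: 2==2 emit, i++,j++
i=2 j=2: 12>4, j++
i=2 j=3: 12<17, i++
i=3 j=3: 13<17, i++
i=4 j=3: 14<17, i++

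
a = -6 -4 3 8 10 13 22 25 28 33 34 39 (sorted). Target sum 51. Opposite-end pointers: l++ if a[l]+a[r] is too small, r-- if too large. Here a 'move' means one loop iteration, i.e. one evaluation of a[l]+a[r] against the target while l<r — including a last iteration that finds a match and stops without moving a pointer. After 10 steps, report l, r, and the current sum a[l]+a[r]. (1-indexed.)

l=8, r=9, sum=53

[1,12] -6+39=33 <51 → l++
[2,12] -4+39=35 <51 → l++
[3,12] 3+39=42 <51 → l++
[4,12] 8+39=47 <51 → l++
[5,12] 10+39=49 <51 → l++
[6,12] 13+39=52 >51 → r--
[6,11] 13+34=47 <51 → l++
[7,11] 22+34=56 >51 → r--
[7,10] 22+33=55 >51 → r--
[7,9] 22+28=50 <51 → l++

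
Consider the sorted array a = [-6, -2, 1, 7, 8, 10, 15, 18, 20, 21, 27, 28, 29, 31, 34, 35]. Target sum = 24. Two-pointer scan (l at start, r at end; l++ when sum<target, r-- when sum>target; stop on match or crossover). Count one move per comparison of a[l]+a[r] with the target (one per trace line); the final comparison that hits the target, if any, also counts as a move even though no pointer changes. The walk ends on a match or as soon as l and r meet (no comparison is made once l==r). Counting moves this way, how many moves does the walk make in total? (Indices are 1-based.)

[1,16] -6+35=29 >24 → r--
[1,15] -6+34=28 >24 → r--
[1,14] -6+31=25 >24 → r--
[1,13] -6+29=23 <24 → l++
[2,13] -2+29=27 >24 → r--
[2,12] -2+28=26 >24 → r--
[2,11] -2+27=25 >24 → r--
[2,10] -2+21=19 <24 → l++
[3,10] 1+21=22 <24 → l++
[4,10] 7+21=28 >24 → r--
[4,9] 7+20=27 >24 → r--
[4,8] 7+18=25 >24 → r--
[4,7] 7+15=22 <24 → l++
[5,7] 8+15=23 <24 → l++
[6,7] 10+15=25 >24 → r--

15 moves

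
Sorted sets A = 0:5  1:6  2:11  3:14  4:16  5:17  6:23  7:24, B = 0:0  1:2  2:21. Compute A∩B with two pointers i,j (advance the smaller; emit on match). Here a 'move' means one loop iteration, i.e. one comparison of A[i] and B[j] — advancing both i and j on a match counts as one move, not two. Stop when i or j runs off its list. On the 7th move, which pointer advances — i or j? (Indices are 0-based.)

i

i=0 j=0: 5>0, j++
i=0 j=1: 5>2, j++
i=0 j=2: 5<21, i++
i=1 j=2: 6<21, i++
i=2 j=2: 11<21, i++
i=3 j=2: 14<21, i++
i=4 j=2: 16<21, i++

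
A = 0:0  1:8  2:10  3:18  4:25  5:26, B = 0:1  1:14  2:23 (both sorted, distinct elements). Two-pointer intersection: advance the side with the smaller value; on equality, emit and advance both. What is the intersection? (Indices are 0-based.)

i=0 j=0: 0<1, i++
i=1 j=0: 8>1, j++
i=1 j=1: 8<14, i++
i=2 j=1: 10<14, i++
i=3 j=1: 18>14, j++
i=3 j=2: 18<23, i++
i=4 j=2: 25>23, j++

intersection = []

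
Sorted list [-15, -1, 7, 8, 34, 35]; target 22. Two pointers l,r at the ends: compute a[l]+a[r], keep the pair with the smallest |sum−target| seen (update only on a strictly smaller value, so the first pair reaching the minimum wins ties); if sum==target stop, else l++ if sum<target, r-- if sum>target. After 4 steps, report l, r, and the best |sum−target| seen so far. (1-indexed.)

[1,6] -15+35=20 d=2 * → l++
[2,6] -1+35=34 d=12 → r--
[2,5] -1+34=33 d=11 → r--
[2,4] -1+8=7 d=15 → l++

l=3, r=4, best |Δ|=2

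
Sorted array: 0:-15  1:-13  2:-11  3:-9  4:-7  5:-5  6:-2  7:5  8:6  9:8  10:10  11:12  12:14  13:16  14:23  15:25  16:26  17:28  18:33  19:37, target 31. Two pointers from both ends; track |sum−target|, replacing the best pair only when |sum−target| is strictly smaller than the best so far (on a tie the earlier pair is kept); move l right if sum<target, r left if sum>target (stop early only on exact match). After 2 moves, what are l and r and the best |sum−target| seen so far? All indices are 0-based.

l=2, r=19, best |Δ|=7

l=0 r=19: -15+37=22 d=9 *, l++
l=1 r=19: -13+37=24 d=7 *, l++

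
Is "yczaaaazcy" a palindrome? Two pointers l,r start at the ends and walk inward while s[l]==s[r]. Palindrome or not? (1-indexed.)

[1,10] 'y'=='y' → l++,r--
[2,9] 'c'=='c' → l++,r--
[3,8] 'z'=='z' → l++,r--
[4,7] 'a'=='a' → l++,r--
[5,6] 'a'=='a' → l++,r--

palindrome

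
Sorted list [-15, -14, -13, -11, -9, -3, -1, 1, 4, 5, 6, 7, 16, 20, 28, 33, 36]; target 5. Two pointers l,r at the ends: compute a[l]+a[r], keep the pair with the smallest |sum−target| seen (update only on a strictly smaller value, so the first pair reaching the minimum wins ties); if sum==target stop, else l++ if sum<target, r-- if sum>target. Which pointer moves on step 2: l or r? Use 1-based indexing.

r

[1,17] -15+36=21 d=16 * → r--
[1,16] -15+33=18 d=13 * → r--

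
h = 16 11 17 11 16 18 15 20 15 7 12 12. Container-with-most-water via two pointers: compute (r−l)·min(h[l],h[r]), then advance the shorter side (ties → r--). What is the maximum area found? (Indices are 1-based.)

l=1 r=12: min(16,12)*11=132 best=132 *, r--
l=1 r=11: min(16,12)*10=120 best=132, r--
l=1 r=10: min(16,7)*9=63 best=132, r--
l=1 r=9: min(16,15)*8=120 best=132, r--
l=1 r=8: min(16,20)*7=112 best=132, l++
l=2 r=8: min(11,20)*6=66 best=132, l++
l=3 r=8: min(17,20)*5=85 best=132, l++
l=4 r=8: min(11,20)*4=44 best=132, l++
l=5 r=8: min(16,20)*3=48 best=132, l++
l=6 r=8: min(18,20)*2=36 best=132, l++
l=7 r=8: min(15,20)*1=15 best=132, l++

max area = 132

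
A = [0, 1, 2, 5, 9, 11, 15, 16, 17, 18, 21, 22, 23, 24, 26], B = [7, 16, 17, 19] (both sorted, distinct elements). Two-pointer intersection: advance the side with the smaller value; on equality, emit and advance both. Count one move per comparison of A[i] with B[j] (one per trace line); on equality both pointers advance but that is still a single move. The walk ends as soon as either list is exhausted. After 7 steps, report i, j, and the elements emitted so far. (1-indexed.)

[i=1,j=1] 0<7 → i++
[i=2,j=1] 1<7 → i++
[i=3,j=1] 2<7 → i++
[i=4,j=1] 5<7 → i++
[i=5,j=1] 9>7 → j++
[i=5,j=2] 9<16 → i++
[i=6,j=2] 11<16 → i++

i=7, j=2, emitted=[]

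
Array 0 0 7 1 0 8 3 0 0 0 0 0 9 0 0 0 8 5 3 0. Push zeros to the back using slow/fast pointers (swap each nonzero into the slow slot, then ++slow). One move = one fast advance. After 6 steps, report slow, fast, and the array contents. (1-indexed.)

slow=1 fast=1: a[fast]=0, fast++
slow=1 fast=2: a[fast]=0, fast++
slow=1 fast=3: a[fast]=7≠0 swap→a[1]=7, slow++,fast++
slow=2 fast=4: a[fast]=1≠0 swap→a[2]=1, slow++,fast++
slow=3 fast=5: a[fast]=0, fast++
slow=3 fast=6: a[fast]=8≠0 swap→a[3]=8, slow++,fast++

slow=4, fast=7, a=[7, 1, 8, 0, 0, 0, 3, 0, 0, 0, 0, 0, 9, 0, 0, 0, 8, 5, 3, 0]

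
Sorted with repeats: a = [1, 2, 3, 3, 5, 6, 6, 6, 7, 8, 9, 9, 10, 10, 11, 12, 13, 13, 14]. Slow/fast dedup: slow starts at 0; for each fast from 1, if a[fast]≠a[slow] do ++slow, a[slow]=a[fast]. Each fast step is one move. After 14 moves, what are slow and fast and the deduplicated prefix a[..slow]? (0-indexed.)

slow=0 fast=1: a[fast]=2≠a[slow]=1 write a[1]=2, slow++,fast++
slow=1 fast=2: a[fast]=3≠a[slow]=2 write a[2]=3, slow++,fast++
slow=2 fast=3: a[fast]=3=a[slow] dup, fast++
slow=2 fast=4: a[fast]=5≠a[slow]=3 write a[3]=5, slow++,fast++
slow=3 fast=5: a[fast]=6≠a[slow]=5 write a[4]=6, slow++,fast++
slow=4 fast=6: a[fast]=6=a[slow] dup, fast++
slow=4 fast=7: a[fast]=6=a[slow] dup, fast++
slow=4 fast=8: a[fast]=7≠a[slow]=6 write a[5]=7, slow++,fast++
slow=5 fast=9: a[fast]=8≠a[slow]=7 write a[6]=8, slow++,fast++
slow=6 fast=10: a[fast]=9≠a[slow]=8 write a[7]=9, slow++,fast++
slow=7 fast=11: a[fast]=9=a[slow] dup, fast++
slow=7 fast=12: a[fast]=10≠a[slow]=9 write a[8]=10, slow++,fast++
slow=8 fast=13: a[fast]=10=a[slow] dup, fast++
slow=8 fast=14: a[fast]=11≠a[slow]=10 write a[9]=11, slow++,fast++

slow=9, fast=15, prefix=[1, 2, 3, 5, 6, 7, 8, 9, 10, 11]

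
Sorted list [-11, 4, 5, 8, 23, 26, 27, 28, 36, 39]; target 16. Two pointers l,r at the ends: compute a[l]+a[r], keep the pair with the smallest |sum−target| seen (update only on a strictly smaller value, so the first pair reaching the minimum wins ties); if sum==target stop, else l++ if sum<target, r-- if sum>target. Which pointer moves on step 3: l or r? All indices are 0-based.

[0,9] -11+39=28 d=12 * → r--
[0,8] -11+36=25 d=9 * → r--
[0,7] -11+28=17 d=1 * → r--

r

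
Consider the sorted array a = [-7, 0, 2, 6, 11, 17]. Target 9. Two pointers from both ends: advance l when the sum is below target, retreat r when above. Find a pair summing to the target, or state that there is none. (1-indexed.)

no pair

[1,6] -7+17=10 >9 → r--
[1,5] -7+11=4 <9 → l++
[2,5] 0+11=11 >9 → r--
[2,4] 0+6=6 <9 → l++
[3,4] 2+6=8 <9 → l++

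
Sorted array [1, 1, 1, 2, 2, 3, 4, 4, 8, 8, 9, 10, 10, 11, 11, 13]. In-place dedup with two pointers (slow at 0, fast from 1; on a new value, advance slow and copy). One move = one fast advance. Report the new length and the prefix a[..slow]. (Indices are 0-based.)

slow=0 fast=1: a[fast]=1=a[slow] dup, fast++
slow=0 fast=2: a[fast]=1=a[slow] dup, fast++
slow=0 fast=3: a[fast]=2≠a[slow]=1 write a[1]=2, slow++,fast++
slow=1 fast=4: a[fast]=2=a[slow] dup, fast++
slow=1 fast=5: a[fast]=3≠a[slow]=2 write a[2]=3, slow++,fast++
slow=2 fast=6: a[fast]=4≠a[slow]=3 write a[3]=4, slow++,fast++
slow=3 fast=7: a[fast]=4=a[slow] dup, fast++
slow=3 fast=8: a[fast]=8≠a[slow]=4 write a[4]=8, slow++,fast++
slow=4 fast=9: a[fast]=8=a[slow] dup, fast++
slow=4 fast=10: a[fast]=9≠a[slow]=8 write a[5]=9, slow++,fast++
slow=5 fast=11: a[fast]=10≠a[slow]=9 write a[6]=10, slow++,fast++
slow=6 fast=12: a[fast]=10=a[slow] dup, fast++
slow=6 fast=13: a[fast]=11≠a[slow]=10 write a[7]=11, slow++,fast++
slow=7 fast=14: a[fast]=11=a[slow] dup, fast++
slow=7 fast=15: a[fast]=13≠a[slow]=11 write a[8]=13, slow++,fast++

length 9; prefix = [1, 2, 3, 4, 8, 9, 10, 11, 13]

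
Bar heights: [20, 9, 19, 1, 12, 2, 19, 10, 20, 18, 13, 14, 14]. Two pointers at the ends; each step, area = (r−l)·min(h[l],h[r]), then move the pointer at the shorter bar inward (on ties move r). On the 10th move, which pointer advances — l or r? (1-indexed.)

r

l=1 r=13: min(20,14)*12=168 best=168 *, r--
l=1 r=12: min(20,14)*11=154 best=168, r--
l=1 r=11: min(20,13)*10=130 best=168, r--
l=1 r=10: min(20,18)*9=162 best=168, r--
l=1 r=9: min(20,20)*8=160 best=168, r--
l=1 r=8: min(20,10)*7=70 best=168, r--
l=1 r=7: min(20,19)*6=114 best=168, r--
l=1 r=6: min(20,2)*5=10 best=168, r--
l=1 r=5: min(20,12)*4=48 best=168, r--
l=1 r=4: min(20,1)*3=3 best=168, r--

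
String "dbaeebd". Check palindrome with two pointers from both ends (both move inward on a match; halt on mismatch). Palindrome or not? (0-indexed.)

[0,6] 'd'=='d' → l++,r--
[1,5] 'b'=='b' → l++,r--
[2,4] 'a'!='e' → stop

not a palindrome (mismatch at 2,4)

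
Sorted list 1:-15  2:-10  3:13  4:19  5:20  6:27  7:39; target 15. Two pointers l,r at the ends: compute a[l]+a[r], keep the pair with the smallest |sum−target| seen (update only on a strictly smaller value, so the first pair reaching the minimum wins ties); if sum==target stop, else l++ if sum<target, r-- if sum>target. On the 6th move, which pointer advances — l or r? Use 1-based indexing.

l=1 r=7: -15+39=24 d=9 *, r--
l=1 r=6: -15+27=12 d=3 *, l++
l=2 r=6: -10+27=17 d=2 *, r--
l=2 r=5: -10+20=10 d=5, l++
l=3 r=5: 13+20=33 d=18, r--
l=3 r=4: 13+19=32 d=17, r--

r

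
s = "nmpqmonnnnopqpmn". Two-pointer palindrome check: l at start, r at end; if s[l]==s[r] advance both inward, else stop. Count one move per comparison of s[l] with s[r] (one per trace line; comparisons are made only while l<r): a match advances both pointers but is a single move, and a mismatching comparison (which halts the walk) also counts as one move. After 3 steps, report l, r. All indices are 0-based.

[0,15] 'n'=='n' → l++,r--
[1,14] 'm'=='m' → l++,r--
[2,13] 'p'=='p' → l++,r--

l=3, r=12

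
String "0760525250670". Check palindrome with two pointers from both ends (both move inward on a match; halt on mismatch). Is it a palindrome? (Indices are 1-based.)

[1,13] '0'=='0' → l++,r--
[2,12] '7'=='7' → l++,r--
[3,11] '6'=='6' → l++,r--
[4,10] '0'=='0' → l++,r--
[5,9] '5'=='5' → l++,r--
[6,8] '2'=='2' → l++,r--

palindrome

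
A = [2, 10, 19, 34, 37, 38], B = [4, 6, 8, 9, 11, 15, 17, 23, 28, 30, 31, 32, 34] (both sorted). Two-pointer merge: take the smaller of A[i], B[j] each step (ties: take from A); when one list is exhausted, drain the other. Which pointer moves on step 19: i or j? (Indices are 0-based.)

i

i=0 j=0: A[i]=2<=B[j]=4 take 2, i++
i=1 j=0: A[i]=10>B[j]=4 take 4, j++
i=1 j=1: A[i]=10>B[j]=6 take 6, j++
i=1 j=2: A[i]=10>B[j]=8 take 8, j++
i=1 j=3: A[i]=10>B[j]=9 take 9, j++
i=1 j=4: A[i]=10<=B[j]=11 take 10, i++
i=2 j=4: A[i]=19>B[j]=11 take 11, j++
i=2 j=5: A[i]=19>B[j]=15 take 15, j++
i=2 j=6: A[i]=19>B[j]=17 take 17, j++
i=2 j=7: A[i]=19<=B[j]=23 take 19, i++
i=3 j=7: A[i]=34>B[j]=23 take 23, j++
i=3 j=8: A[i]=34>B[j]=28 take 28, j++
i=3 j=9: A[i]=34>B[j]=30 take 30, j++
i=3 j=10: A[i]=34>B[j]=31 take 31, j++
i=3 j=11: A[i]=34>B[j]=32 take 32, j++
i=3 j=12: A[i]=34<=B[j]=34 take 34, i++
i=4 j=12: A[i]=37>B[j]=34 take 34, j++
i=4 j=13: B done, take A[i]=37, i++
i=5 j=13: B done, take A[i]=38, i++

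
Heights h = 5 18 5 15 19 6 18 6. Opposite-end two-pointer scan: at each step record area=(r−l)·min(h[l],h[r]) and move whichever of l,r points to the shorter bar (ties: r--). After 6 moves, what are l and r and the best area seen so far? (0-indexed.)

[0,7] min(5,6)*7=35 best=35 * → l++
[1,7] min(18,6)*6=36 best=36 * → r--
[1,6] min(18,18)*5=90 best=90 * → r--
[1,5] min(18,6)*4=24 best=90 → r--
[1,4] min(18,19)*3=54 best=90 → l++
[2,4] min(5,19)*2=10 best=90 → l++

l=3, r=4, best area=90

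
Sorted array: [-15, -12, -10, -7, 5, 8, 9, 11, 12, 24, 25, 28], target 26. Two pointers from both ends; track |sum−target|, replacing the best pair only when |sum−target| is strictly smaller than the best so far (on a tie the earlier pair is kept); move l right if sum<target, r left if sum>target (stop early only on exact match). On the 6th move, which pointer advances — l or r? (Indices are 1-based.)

[1,12] -15+28=13 d=13 * → l++
[2,12] -12+28=16 d=10 * → l++
[3,12] -10+28=18 d=8 * → l++
[4,12] -7+28=21 d=5 * → l++
[5,12] 5+28=33 d=7 → r--
[5,11] 5+25=30 d=4 * → r--

r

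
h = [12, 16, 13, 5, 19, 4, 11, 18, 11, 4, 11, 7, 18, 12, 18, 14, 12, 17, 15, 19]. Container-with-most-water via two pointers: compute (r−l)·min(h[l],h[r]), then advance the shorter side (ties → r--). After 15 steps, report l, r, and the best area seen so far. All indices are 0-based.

l=4, r=8, best area=288

[0,19] min(12,19)*19=228 best=228 * → l++
[1,19] min(16,19)*18=288 best=288 * → l++
[2,19] min(13,19)*17=221 best=288 → l++
[3,19] min(5,19)*16=80 best=288 → l++
[4,19] min(19,19)*15=285 best=288 → r--
[4,18] min(19,15)*14=210 best=288 → r--
[4,17] min(19,17)*13=221 best=288 → r--
[4,16] min(19,12)*12=144 best=288 → r--
[4,15] min(19,14)*11=154 best=288 → r--
[4,14] min(19,18)*10=180 best=288 → r--
[4,13] min(19,12)*9=108 best=288 → r--
[4,12] min(19,18)*8=144 best=288 → r--
[4,11] min(19,7)*7=49 best=288 → r--
[4,10] min(19,11)*6=66 best=288 → r--
[4,9] min(19,4)*5=20 best=288 → r--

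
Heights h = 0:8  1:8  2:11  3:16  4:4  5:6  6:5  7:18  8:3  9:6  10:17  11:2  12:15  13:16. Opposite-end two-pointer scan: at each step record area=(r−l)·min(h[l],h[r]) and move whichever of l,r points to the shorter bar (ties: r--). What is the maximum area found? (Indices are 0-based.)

[0,13] min(8,16)*13=104 best=104 * → l++
[1,13] min(8,16)*12=96 best=104 → l++
[2,13] min(11,16)*11=121 best=121 * → l++
[3,13] min(16,16)*10=160 best=160 * → r--
[3,12] min(16,15)*9=135 best=160 → r--
[3,11] min(16,2)*8=16 best=160 → r--
[3,10] min(16,17)*7=112 best=160 → l++
[4,10] min(4,17)*6=24 best=160 → l++
[5,10] min(6,17)*5=30 best=160 → l++
[6,10] min(5,17)*4=20 best=160 → l++
[7,10] min(18,17)*3=51 best=160 → r--
[7,9] min(18,6)*2=12 best=160 → r--
[7,8] min(18,3)*1=3 best=160 → r--

max area = 160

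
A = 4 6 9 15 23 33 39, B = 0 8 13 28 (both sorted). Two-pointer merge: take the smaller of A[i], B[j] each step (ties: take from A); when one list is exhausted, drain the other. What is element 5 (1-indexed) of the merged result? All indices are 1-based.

[i=1,j=1] A[i]=4>B[j]=0 take 0 → j++
[i=1,j=2] A[i]=4<=B[j]=8 take 4 → i++
[i=2,j=2] A[i]=6<=B[j]=8 take 6 → i++
[i=3,j=2] A[i]=9>B[j]=8 take 8 → j++
[i=3,j=3] A[i]=9<=B[j]=13 take 9 → i++
[i=4,j=3] A[i]=15>B[j]=13 take 13 → j++
[i=4,j=4] A[i]=15<=B[j]=28 take 15 → i++
[i=5,j=4] A[i]=23<=B[j]=28 take 23 → i++
[i=6,j=4] A[i]=33>B[j]=28 take 28 → j++
[i=6,j=5] B done, take A[i]=33 → i++
[i=7,j=5] B done, take A[i]=39 → i++

merged[5] = 9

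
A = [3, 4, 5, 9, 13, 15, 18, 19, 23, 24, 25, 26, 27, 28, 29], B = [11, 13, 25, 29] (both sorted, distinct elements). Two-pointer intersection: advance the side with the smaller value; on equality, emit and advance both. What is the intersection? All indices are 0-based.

[i=0,j=0] 3<11 → i++
[i=1,j=0] 4<11 → i++
[i=2,j=0] 5<11 → i++
[i=3,j=0] 9<11 → i++
[i=4,j=0] 13>11 → j++
[i=4,j=1] 13==13 emit → i++,j++
[i=5,j=2] 15<25 → i++
[i=6,j=2] 18<25 → i++
[i=7,j=2] 19<25 → i++
[i=8,j=2] 23<25 → i++
[i=9,j=2] 24<25 → i++
[i=10,j=2] 25==25 emit → i++,j++
[i=11,j=3] 26<29 → i++
[i=12,j=3] 27<29 → i++
[i=13,j=3] 28<29 → i++
[i=14,j=3] 29==29 emit → i++,j++

intersection = [13, 25, 29]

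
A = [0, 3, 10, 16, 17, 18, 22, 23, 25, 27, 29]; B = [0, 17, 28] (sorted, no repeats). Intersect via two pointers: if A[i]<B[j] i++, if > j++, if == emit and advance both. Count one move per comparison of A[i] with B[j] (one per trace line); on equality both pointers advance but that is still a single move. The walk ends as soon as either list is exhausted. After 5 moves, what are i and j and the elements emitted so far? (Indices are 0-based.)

[i=0,j=0] 0==0 emit → i++,j++
[i=1,j=1] 3<17 → i++
[i=2,j=1] 10<17 → i++
[i=3,j=1] 16<17 → i++
[i=4,j=1] 17==17 emit → i++,j++

i=5, j=2, emitted=[0, 17]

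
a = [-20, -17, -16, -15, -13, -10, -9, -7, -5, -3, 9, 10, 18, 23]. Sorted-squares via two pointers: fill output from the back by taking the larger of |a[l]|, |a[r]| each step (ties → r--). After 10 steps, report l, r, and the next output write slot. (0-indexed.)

[0,13] |-20|<=|23| out[13]=529 → r--
[0,12] |-20|>|18| out[12]=400 → l++
[1,12] |-17|<=|18| out[11]=324 → r--
[1,11] |-17|>|10| out[10]=289 → l++
[2,11] |-16|>|10| out[9]=256 → l++
[3,11] |-15|>|10| out[8]=225 → l++
[4,11] |-13|>|10| out[7]=169 → l++
[5,11] |-10|<=|10| out[6]=100 → r--
[5,10] |-10|>|9| out[5]=100 → l++
[6,10] |-9|<=|9| out[4]=81 → r--

l=6, r=9, next write slot=3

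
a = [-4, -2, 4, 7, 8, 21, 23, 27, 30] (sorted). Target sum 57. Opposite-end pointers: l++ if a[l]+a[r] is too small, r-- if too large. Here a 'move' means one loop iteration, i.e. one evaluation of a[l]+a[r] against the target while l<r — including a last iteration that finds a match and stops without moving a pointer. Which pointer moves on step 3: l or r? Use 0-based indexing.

[0,8] -4+30=26 <57 → l++
[1,8] -2+30=28 <57 → l++
[2,8] 4+30=34 <57 → l++

l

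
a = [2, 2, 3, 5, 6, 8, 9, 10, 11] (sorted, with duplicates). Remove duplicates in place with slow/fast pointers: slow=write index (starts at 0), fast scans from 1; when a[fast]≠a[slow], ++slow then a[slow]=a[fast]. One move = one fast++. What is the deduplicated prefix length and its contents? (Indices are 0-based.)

length 8; prefix = [2, 3, 5, 6, 8, 9, 10, 11]

slow=0 fast=1: a[fast]=2=a[slow] dup, fast++
slow=0 fast=2: a[fast]=3≠a[slow]=2 write a[1]=3, slow++,fast++
slow=1 fast=3: a[fast]=5≠a[slow]=3 write a[2]=5, slow++,fast++
slow=2 fast=4: a[fast]=6≠a[slow]=5 write a[3]=6, slow++,fast++
slow=3 fast=5: a[fast]=8≠a[slow]=6 write a[4]=8, slow++,fast++
slow=4 fast=6: a[fast]=9≠a[slow]=8 write a[5]=9, slow++,fast++
slow=5 fast=7: a[fast]=10≠a[slow]=9 write a[6]=10, slow++,fast++
slow=6 fast=8: a[fast]=11≠a[slow]=10 write a[7]=11, slow++,fast++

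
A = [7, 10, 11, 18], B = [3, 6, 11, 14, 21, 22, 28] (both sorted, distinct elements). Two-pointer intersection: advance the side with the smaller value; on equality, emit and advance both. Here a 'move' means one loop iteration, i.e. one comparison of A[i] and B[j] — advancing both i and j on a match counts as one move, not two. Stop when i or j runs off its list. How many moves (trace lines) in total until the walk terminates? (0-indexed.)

7 moves

[i=0,j=0] 7>3 → j++
[i=0,j=1] 7>6 → j++
[i=0,j=2] 7<11 → i++
[i=1,j=2] 10<11 → i++
[i=2,j=2] 11==11 emit → i++,j++
[i=3,j=3] 18>14 → j++
[i=3,j=4] 18<21 → i++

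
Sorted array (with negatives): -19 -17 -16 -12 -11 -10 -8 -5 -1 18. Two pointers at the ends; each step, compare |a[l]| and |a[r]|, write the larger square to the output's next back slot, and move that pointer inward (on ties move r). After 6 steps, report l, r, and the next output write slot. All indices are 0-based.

l=0 r=9: |-19|>|18| out[9]=361, l++
l=1 r=9: |-17|<=|18| out[8]=324, r--
l=1 r=8: |-17|>|-1| out[7]=289, l++
l=2 r=8: |-16|>|-1| out[6]=256, l++
l=3 r=8: |-12|>|-1| out[5]=144, l++
l=4 r=8: |-11|>|-1| out[4]=121, l++

l=5, r=8, next write slot=3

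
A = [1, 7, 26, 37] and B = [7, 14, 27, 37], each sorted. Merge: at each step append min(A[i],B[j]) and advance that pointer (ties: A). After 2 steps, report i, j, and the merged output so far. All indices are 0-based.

i=2, j=0, merged so far=[1, 7]

i=0 j=0: A[i]=1<=B[j]=7 take 1, i++
i=1 j=0: A[i]=7<=B[j]=7 take 7, i++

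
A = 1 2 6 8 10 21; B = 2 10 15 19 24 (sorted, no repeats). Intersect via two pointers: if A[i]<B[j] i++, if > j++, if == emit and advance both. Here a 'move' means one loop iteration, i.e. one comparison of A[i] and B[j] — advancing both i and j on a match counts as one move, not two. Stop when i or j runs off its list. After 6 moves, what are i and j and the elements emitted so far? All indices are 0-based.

i=5, j=3, emitted=[2, 10]

[i=0,j=0] 1<2 → i++
[i=1,j=0] 2==2 emit → i++,j++
[i=2,j=1] 6<10 → i++
[i=3,j=1] 8<10 → i++
[i=4,j=1] 10==10 emit → i++,j++
[i=5,j=2] 21>15 → j++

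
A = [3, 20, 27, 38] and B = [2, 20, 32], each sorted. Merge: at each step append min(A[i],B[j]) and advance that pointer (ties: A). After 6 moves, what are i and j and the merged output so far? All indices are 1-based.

[i=1,j=1] A[i]=3>B[j]=2 take 2 → j++
[i=1,j=2] A[i]=3<=B[j]=20 take 3 → i++
[i=2,j=2] A[i]=20<=B[j]=20 take 20 → i++
[i=3,j=2] A[i]=27>B[j]=20 take 20 → j++
[i=3,j=3] A[i]=27<=B[j]=32 take 27 → i++
[i=4,j=3] A[i]=38>B[j]=32 take 32 → j++

i=4, j=4, merged so far=[2, 3, 20, 20, 27, 32]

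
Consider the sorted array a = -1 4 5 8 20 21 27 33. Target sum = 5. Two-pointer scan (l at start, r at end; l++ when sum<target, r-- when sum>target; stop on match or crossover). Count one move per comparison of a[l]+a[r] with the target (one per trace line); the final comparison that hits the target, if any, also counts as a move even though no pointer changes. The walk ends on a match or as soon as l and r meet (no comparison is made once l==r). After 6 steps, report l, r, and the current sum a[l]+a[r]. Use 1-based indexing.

[1,8] -1+33=32 >5 → r--
[1,7] -1+27=26 >5 → r--
[1,6] -1+21=20 >5 → r--
[1,5] -1+20=19 >5 → r--
[1,4] -1+8=7 >5 → r--
[1,3] -1+5=4 <5 → l++

l=2, r=3, sum=9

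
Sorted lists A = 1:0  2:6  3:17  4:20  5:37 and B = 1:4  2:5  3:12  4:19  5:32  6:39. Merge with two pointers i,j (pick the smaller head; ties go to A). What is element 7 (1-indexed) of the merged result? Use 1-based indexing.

merged[7] = 19

[i=1,j=1] A[i]=0<=B[j]=4 take 0 → i++
[i=2,j=1] A[i]=6>B[j]=4 take 4 → j++
[i=2,j=2] A[i]=6>B[j]=5 take 5 → j++
[i=2,j=3] A[i]=6<=B[j]=12 take 6 → i++
[i=3,j=3] A[i]=17>B[j]=12 take 12 → j++
[i=3,j=4] A[i]=17<=B[j]=19 take 17 → i++
[i=4,j=4] A[i]=20>B[j]=19 take 19 → j++
[i=4,j=5] A[i]=20<=B[j]=32 take 20 → i++
[i=5,j=5] A[i]=37>B[j]=32 take 32 → j++
[i=5,j=6] A[i]=37<=B[j]=39 take 37 → i++
[i=6,j=6] A done, take B[j]=39 → j++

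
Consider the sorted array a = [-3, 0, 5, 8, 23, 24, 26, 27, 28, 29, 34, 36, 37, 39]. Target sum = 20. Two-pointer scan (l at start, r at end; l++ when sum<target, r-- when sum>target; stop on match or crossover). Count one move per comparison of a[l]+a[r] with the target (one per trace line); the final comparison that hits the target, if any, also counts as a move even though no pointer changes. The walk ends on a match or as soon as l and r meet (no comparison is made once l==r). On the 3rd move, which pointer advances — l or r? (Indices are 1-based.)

r

[1,14] -3+39=36 >20 → r--
[1,13] -3+37=34 >20 → r--
[1,12] -3+36=33 >20 → r--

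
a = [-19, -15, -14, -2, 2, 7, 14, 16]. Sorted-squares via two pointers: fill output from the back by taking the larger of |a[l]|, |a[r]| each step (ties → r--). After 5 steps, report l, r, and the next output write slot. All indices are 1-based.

l=4, r=6, next write slot=3

l=1 r=8: |-19|>|16| out[8]=361, l++
l=2 r=8: |-15|<=|16| out[7]=256, r--
l=2 r=7: |-15|>|14| out[6]=225, l++
l=3 r=7: |-14|<=|14| out[5]=196, r--
l=3 r=6: |-14|>|7| out[4]=196, l++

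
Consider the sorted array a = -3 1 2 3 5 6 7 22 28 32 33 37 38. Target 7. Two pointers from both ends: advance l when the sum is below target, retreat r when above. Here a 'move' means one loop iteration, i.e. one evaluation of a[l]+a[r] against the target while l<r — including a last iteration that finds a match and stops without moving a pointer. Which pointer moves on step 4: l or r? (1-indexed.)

l=1 r=13: -3+38=35 >7, r--
l=1 r=12: -3+37=34 >7, r--
l=1 r=11: -3+33=30 >7, r--
l=1 r=10: -3+32=29 >7, r--

r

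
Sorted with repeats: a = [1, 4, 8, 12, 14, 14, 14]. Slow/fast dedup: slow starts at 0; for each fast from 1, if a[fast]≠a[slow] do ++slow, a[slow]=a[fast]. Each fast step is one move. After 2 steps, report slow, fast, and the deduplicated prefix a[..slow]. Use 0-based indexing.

slow=0 fast=1: a[fast]=4≠a[slow]=1 write a[1]=4, slow++,fast++
slow=1 fast=2: a[fast]=8≠a[slow]=4 write a[2]=8, slow++,fast++

slow=2, fast=3, prefix=[1, 4, 8]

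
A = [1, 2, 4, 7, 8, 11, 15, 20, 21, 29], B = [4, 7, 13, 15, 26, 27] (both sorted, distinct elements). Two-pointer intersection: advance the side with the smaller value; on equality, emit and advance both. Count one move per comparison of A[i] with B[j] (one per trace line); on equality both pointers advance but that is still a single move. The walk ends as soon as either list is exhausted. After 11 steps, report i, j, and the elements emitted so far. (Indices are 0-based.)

[i=0,j=0] 1<4 → i++
[i=1,j=0] 2<4 → i++
[i=2,j=0] 4==4 emit → i++,j++
[i=3,j=1] 7==7 emit → i++,j++
[i=4,j=2] 8<13 → i++
[i=5,j=2] 11<13 → i++
[i=6,j=2] 15>13 → j++
[i=6,j=3] 15==15 emit → i++,j++
[i=7,j=4] 20<26 → i++
[i=8,j=4] 21<26 → i++
[i=9,j=4] 29>26 → j++

i=9, j=5, emitted=[4, 7, 15]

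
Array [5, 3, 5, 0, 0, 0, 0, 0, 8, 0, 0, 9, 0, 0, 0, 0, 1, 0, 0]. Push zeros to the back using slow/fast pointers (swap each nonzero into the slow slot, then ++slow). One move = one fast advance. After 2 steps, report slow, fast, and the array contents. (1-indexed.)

(s=1,f=1) a[fast]=5≠0 swap→a[1]=5 → slow++,fast++
(s=2,f=2) a[fast]=3≠0 swap→a[2]=3 → slow++,fast++

slow=3, fast=3, a=[5, 3, 5, 0, 0, 0, 0, 0, 8, 0, 0, 9, 0, 0, 0, 0, 1, 0, 0]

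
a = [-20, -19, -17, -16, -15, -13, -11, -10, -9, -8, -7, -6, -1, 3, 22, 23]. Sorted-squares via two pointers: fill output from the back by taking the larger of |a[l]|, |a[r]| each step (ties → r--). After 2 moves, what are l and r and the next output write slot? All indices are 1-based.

l=1, r=14, next write slot=14

l=1 r=16: |-20|<=|23| out[16]=529, r--
l=1 r=15: |-20|<=|22| out[15]=484, r--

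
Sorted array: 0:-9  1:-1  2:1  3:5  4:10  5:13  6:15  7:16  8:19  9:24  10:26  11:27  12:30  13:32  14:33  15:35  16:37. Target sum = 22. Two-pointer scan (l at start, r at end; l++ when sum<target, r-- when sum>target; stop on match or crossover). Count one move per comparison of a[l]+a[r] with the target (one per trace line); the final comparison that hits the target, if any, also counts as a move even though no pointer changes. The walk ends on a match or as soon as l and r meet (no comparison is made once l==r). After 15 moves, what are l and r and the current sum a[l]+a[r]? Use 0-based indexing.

l=4, r=5, sum=23

[0,16] -9+37=28 >22 → r--
[0,15] -9+35=26 >22 → r--
[0,14] -9+33=24 >22 → r--
[0,13] -9+32=23 >22 → r--
[0,12] -9+30=21 <22 → l++
[1,12] -1+30=29 >22 → r--
[1,11] -1+27=26 >22 → r--
[1,10] -1+26=25 >22 → r--
[1,9] -1+24=23 >22 → r--
[1,8] -1+19=18 <22 → l++
[2,8] 1+19=20 <22 → l++
[3,8] 5+19=24 >22 → r--
[3,7] 5+16=21 <22 → l++
[4,7] 10+16=26 >22 → r--
[4,6] 10+15=25 >22 → r--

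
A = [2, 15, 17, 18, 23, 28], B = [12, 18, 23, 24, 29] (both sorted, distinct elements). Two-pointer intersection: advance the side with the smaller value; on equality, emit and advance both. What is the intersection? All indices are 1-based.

intersection = [18, 23]

i=1 j=1: 2<12, i++
i=2 j=1: 15>12, j++
i=2 j=2: 15<18, i++
i=3 j=2: 17<18, i++
i=4 j=2: 18==18 emit, i++,j++
i=5 j=3: 23==23 emit, i++,j++
i=6 j=4: 28>24, j++
i=6 j=5: 28<29, i++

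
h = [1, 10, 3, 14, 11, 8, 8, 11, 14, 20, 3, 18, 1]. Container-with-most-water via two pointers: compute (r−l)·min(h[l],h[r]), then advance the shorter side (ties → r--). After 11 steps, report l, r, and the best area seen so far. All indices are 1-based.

[1,13] min(1,1)*12=12 best=12 * → r--
[1,12] min(1,18)*11=11 best=12 → l++
[2,12] min(10,18)*10=100 best=100 * → l++
[3,12] min(3,18)*9=27 best=100 → l++
[4,12] min(14,18)*8=112 best=112 * → l++
[5,12] min(11,18)*7=77 best=112 → l++
[6,12] min(8,18)*6=48 best=112 → l++
[7,12] min(8,18)*5=40 best=112 → l++
[8,12] min(11,18)*4=44 best=112 → l++
[9,12] min(14,18)*3=42 best=112 → l++
[10,12] min(20,18)*2=36 best=112 → r--

l=10, r=11, best area=112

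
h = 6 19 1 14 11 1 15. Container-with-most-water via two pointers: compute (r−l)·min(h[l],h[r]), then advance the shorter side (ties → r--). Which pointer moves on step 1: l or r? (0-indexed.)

l=0 r=6: min(6,15)*6=36 best=36 *, l++

l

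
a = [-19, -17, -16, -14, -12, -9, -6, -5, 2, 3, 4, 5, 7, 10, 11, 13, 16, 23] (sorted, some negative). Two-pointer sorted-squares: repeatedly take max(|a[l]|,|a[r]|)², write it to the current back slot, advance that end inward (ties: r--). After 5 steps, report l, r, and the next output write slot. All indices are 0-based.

l=0 r=17: |-19|<=|23| out[17]=529, r--
l=0 r=16: |-19|>|16| out[16]=361, l++
l=1 r=16: |-17|>|16| out[15]=289, l++
l=2 r=16: |-16|<=|16| out[14]=256, r--
l=2 r=15: |-16|>|13| out[13]=256, l++

l=3, r=15, next write slot=12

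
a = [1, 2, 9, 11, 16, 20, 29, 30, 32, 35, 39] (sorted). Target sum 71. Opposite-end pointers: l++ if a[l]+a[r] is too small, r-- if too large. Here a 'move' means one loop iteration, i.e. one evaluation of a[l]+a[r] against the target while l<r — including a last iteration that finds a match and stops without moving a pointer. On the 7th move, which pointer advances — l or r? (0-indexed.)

[0,10] 1+39=40 <71 → l++
[1,10] 2+39=41 <71 → l++
[2,10] 9+39=48 <71 → l++
[3,10] 11+39=50 <71 → l++
[4,10] 16+39=55 <71 → l++
[5,10] 20+39=59 <71 → l++
[6,10] 29+39=68 <71 → l++

l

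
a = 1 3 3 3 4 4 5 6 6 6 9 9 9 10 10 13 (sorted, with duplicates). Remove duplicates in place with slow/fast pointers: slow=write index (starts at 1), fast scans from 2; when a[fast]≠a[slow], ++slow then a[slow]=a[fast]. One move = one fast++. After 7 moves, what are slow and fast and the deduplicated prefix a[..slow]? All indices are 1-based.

slow=1 fast=2: a[fast]=3≠a[slow]=1 write a[2]=3, slow++,fast++
slow=2 fast=3: a[fast]=3=a[slow] dup, fast++
slow=2 fast=4: a[fast]=3=a[slow] dup, fast++
slow=2 fast=5: a[fast]=4≠a[slow]=3 write a[3]=4, slow++,fast++
slow=3 fast=6: a[fast]=4=a[slow] dup, fast++
slow=3 fast=7: a[fast]=5≠a[slow]=4 write a[4]=5, slow++,fast++
slow=4 fast=8: a[fast]=6≠a[slow]=5 write a[5]=6, slow++,fast++

slow=5, fast=9, prefix=[1, 3, 4, 5, 6]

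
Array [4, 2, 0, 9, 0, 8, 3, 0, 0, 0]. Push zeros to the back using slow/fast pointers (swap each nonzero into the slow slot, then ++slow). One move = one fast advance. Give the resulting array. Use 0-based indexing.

(s=0,f=0) a[fast]=4≠0 swap→a[0]=4 → slow++,fast++
(s=1,f=1) a[fast]=2≠0 swap→a[1]=2 → slow++,fast++
(s=2,f=2) a[fast]=0 → fast++
(s=2,f=3) a[fast]=9≠0 swap→a[2]=9 → slow++,fast++
(s=3,f=4) a[fast]=0 → fast++
(s=3,f=5) a[fast]=8≠0 swap→a[3]=8 → slow++,fast++
(s=4,f=6) a[fast]=3≠0 swap→a[4]=3 → slow++,fast++
(s=5,f=7) a[fast]=0 → fast++
(s=5,f=8) a[fast]=0 → fast++
(s=5,f=9) a[fast]=0 → fast++

[4, 2, 9, 8, 3, 0, 0, 0, 0, 0]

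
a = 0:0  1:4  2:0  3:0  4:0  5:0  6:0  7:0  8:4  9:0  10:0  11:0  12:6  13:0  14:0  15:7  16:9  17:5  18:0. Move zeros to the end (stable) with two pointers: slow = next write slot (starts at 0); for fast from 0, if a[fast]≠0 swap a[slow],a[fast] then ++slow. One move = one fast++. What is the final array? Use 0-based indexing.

[4, 4, 6, 7, 9, 5, 0, 0, 0, 0, 0, 0, 0, 0, 0, 0, 0, 0, 0]

slow=0 fast=0: a[fast]=0, fast++
slow=0 fast=1: a[fast]=4≠0 swap→a[0]=4, slow++,fast++
slow=1 fast=2: a[fast]=0, fast++
slow=1 fast=3: a[fast]=0, fast++
slow=1 fast=4: a[fast]=0, fast++
slow=1 fast=5: a[fast]=0, fast++
slow=1 fast=6: a[fast]=0, fast++
slow=1 fast=7: a[fast]=0, fast++
slow=1 fast=8: a[fast]=4≠0 swap→a[1]=4, slow++,fast++
slow=2 fast=9: a[fast]=0, fast++
slow=2 fast=10: a[fast]=0, fast++
slow=2 fast=11: a[fast]=0, fast++
slow=2 fast=12: a[fast]=6≠0 swap→a[2]=6, slow++,fast++
slow=3 fast=13: a[fast]=0, fast++
slow=3 fast=14: a[fast]=0, fast++
slow=3 fast=15: a[fast]=7≠0 swap→a[3]=7, slow++,fast++
slow=4 fast=16: a[fast]=9≠0 swap→a[4]=9, slow++,fast++
slow=5 fast=17: a[fast]=5≠0 swap→a[5]=5, slow++,fast++
slow=6 fast=18: a[fast]=0, fast++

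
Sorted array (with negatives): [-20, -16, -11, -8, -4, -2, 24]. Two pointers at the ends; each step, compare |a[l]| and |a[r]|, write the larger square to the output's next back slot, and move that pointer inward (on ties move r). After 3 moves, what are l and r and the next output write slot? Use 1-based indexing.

l=3, r=6, next write slot=4

l=1 r=7: |-20|<=|24| out[7]=576, r--
l=1 r=6: |-20|>|-2| out[6]=400, l++
l=2 r=6: |-16|>|-2| out[5]=256, l++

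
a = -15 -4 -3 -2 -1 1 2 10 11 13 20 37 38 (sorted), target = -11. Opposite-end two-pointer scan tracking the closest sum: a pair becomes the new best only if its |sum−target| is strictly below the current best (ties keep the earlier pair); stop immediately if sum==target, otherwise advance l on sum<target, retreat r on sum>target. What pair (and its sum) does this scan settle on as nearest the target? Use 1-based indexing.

pair (-15, 2) with sum -13 (|Δ|=2)

l=1 r=13: -15+38=23 d=34 *, r--
l=1 r=12: -15+37=22 d=33 *, r--
l=1 r=11: -15+20=5 d=16 *, r--
l=1 r=10: -15+13=-2 d=9 *, r--
l=1 r=9: -15+11=-4 d=7 *, r--
l=1 r=8: -15+10=-5 d=6 *, r--
l=1 r=7: -15+2=-13 d=2 *, l++
l=2 r=7: -4+2=-2 d=9, r--
l=2 r=6: -4+1=-3 d=8, r--
l=2 r=5: -4+-1=-5 d=6, r--
l=2 r=4: -4+-2=-6 d=5, r--
l=2 r=3: -4+-3=-7 d=4, r--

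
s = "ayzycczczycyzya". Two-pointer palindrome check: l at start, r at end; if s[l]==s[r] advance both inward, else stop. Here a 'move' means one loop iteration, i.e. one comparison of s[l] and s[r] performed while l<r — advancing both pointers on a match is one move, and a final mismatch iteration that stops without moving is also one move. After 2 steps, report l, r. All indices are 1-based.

l=1 r=15: 'a'=='a', l++,r--
l=2 r=14: 'y'=='y', l++,r--

l=3, r=13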